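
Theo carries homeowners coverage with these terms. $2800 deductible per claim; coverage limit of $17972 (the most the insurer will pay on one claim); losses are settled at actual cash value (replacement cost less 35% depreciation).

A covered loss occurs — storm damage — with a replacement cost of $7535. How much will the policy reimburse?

$2097.75

At 35% depreciation, ACV = $7535 − $2637.25 = $4897.75.
Less the $2800 deductible: $4897.75 − $2800 = $2097.75.
That's under the $17972 cap, so the insurer reimburses the full $2097.75.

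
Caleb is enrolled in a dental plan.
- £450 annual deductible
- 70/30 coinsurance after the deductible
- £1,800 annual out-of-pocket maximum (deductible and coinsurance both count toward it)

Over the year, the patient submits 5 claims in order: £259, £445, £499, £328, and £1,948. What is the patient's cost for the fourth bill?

£98.40

Bill 1, £259: entire amount goes to the deductible. Patient owes £259 (running OOP £259).
Bill 2, £445: £191 finishes the deductible; £254 goes to coinsurance; patient's 30% is £76.20. Patient pays £267.20; OOP now £526.20.
Bill 3, £499: deductible met; 30% of £499 = £149.70. Patient owes £149.70 (running OOP £675.90).
Bill 4, £328: 30% coinsurance on £328 = £98.40. Cost to patient: £98.40. OOP to date £774.30.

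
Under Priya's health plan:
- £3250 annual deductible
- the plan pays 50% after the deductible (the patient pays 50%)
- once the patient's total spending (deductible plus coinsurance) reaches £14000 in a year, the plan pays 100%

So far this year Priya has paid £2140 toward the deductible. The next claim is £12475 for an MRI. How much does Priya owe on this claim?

£2140 of the £3250 deductible is already met, leaving £1110.
The remaining £11365 (= £12475 − £1110) moves to coinsurance.
50% of £11365 = £5682.50 falls to the patient.
That puts the patient's cost at £1110 + £5682.50 = £6792.50 before any cap.
Year-to-date out-of-pocket becomes £2140 + £6792.50 = £8932.50, still under the £14000 maximum, so no cap applies.

£6792.50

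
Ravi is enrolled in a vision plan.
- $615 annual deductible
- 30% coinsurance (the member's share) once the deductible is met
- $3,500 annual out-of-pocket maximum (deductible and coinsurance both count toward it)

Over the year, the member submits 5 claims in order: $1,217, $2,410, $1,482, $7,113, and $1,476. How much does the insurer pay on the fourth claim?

$5,576.20

#1 ($1,217): $615 finishes the deductible; $602 goes to coinsurance; coinsurance $602 × 30% = $180.60. Member owes $795.60 (running OOP $795.60). Plan pays $1,217 − $795.60 = $421.40.
#2 ($2,410): deductible already satisfied, so member's share is 30% × $2,410 = $723. Member pays $723; OOP now $1,518.60. Insurer: $2,410 − $723 = $1,687.
#3 ($1,482): deductible already satisfied, so member's share is 30% × $1,482 = $444.60. Member owes $444.60 (running OOP $1,963.20). Insurer: $1,482 − $444.60 = $1,037.40.
#4 ($7,113): deductible already satisfied, so member's share is 30% × $7,113 = $2,133.90. Adding that to $1,963.20 gives $4,097.10, past the $3,500 cap; member pays only $3,500 − $1,963.20 = $1,536.80. Insurer: $7,113 − $1,536.80 = $5,576.20.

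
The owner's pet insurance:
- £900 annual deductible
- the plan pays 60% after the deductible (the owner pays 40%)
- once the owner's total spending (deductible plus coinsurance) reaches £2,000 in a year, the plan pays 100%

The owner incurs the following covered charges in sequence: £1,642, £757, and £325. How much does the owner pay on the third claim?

£130

Claim 1 (£1,642): deductible takes £900, £742 remains; coinsurance £742 × 40% = £296.80. Owner owes £1,196.80 (running OOP £1,196.80).
Claim 2 (£757): 40% coinsurance on £757 = £302.80. Cost to owner: £302.80. OOP to date £1,499.60.
Claim 3 (£325): deductible met; 40% of £325 = £130. Owner owes £130 (running OOP £1,629.60).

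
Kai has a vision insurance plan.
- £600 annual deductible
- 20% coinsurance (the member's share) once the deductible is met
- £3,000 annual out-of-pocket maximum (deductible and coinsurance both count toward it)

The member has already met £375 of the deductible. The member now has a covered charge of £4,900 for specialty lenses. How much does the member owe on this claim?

£375 of the £600 deductible is already met, leaving £225.
The remaining £4,675 (= £4,900 − £225) moves to coinsurance.
Coinsurance: £4,675 × 20% = £935.
So the member owes £225 + £935 = £1,160 before any cap.
Total out-of-pocket so far would be £375 + £1,160 = £1,535, below the £3,000 cap — no reduction.

£1,160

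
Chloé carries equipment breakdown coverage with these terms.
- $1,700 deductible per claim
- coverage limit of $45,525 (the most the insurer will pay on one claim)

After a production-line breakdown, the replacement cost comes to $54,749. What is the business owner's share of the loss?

$9,224

Less the $1,700 deductible: $54,749 − $1,700 = $53,049.
$53,049 exceeds the $45,525 limit, so the insurer pays the limit: $45,525.
Business owner's share is the uncovered remainder: $54,749 − $45,525 = $9,224.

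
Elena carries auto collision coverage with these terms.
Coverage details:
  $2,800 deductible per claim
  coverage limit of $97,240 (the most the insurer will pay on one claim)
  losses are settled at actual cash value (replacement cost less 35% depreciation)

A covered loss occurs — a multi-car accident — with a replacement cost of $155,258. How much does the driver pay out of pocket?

Actual cash value after 35% depreciation: $155,258 × 65% = $100,917.70.
After the deductible, $100,917.70 − $2,800 = $98,117.70 remains.
The $97,240 per-incident cap binds; insurer pays $97,240.
The driver bears the rest of the original loss: $155,258 − $97,240 = $58,018.

$58,018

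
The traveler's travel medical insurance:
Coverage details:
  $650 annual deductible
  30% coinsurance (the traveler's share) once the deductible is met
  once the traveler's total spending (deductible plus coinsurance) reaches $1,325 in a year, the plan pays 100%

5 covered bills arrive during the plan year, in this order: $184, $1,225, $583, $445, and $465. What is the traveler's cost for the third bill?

$174.90

Claim 1 ($184): entire amount goes to the deductible. Traveler pays $184; OOP now $184.
Claim 2 ($1,225): $466 finishes the deductible; $759 goes to coinsurance; 30% of $759 = $227.70. Traveler pays $693.70; OOP now $877.70.
Claim 3 ($583): deductible already satisfied, so traveler's share is 30% × $583 = $174.90. Traveler owes $174.90 (running OOP $1,052.60).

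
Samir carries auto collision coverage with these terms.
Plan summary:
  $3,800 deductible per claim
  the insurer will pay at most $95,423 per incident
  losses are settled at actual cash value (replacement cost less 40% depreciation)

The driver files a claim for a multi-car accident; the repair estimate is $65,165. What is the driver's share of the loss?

Actual cash value after 40% depreciation: $65,165 × 60% = $39,099.
After the deductible, $39,099 − $3,800 = $35,299 remains.
That's under the $95,423 cap, so the insurer reimburses the full $35,299.
The driver bears the rest of the original loss: $65,165 − $35,299 = $29,866.

$29,866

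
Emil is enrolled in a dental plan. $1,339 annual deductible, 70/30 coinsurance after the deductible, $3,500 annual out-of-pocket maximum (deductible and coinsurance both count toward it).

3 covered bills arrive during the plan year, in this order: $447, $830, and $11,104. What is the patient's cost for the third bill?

#1 ($447): all of it applies to the deductible. Patient pays $447; OOP now $447.
#2 ($830): fully absorbed by the deductible. Patient owes $830 (running OOP $1,277).
#3 ($11,104): $62 to deductible, leaving $11,042; patient's 30% is $3,312.60. Deductible plus coinsurance: $62 + $3,312.60 = $3,374.60. That would push OOP to $4,651.60, over the $3,500 cap, so patient pays $3,500 − $1,277 = $2,223.

$2,223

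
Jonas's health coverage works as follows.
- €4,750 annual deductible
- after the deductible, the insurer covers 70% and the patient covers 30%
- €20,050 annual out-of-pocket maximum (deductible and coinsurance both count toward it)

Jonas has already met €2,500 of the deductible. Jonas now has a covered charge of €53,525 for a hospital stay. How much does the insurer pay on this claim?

Remaining deductible: €4,750 − €2,500 = €2,250.
The remaining €51,275 (= €53,525 − €2,250) moves to coinsurance.
Patient's 30% share of €51,275 is €15,382.50.
That puts the patient's cost at €2,250 + €15,382.50 = €17,632.50 before any cap.
Adding €17,632.50 to the €2,500 already spent would give €20,132.50, which exceeds the €20,050 cap; the patient pays just €20,050 − €2,500 = €17,550.
The plan picks up €53,525 − €17,550 = €35,975.

€35,975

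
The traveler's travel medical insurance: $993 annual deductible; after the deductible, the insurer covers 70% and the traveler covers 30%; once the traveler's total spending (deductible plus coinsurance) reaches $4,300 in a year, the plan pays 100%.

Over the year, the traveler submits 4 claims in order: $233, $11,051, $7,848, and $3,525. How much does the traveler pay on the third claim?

$219.70

Bill 1, $233: all of it applies to the deductible. Traveler pays $233; OOP now $233.
Bill 2, $11,051: deductible takes $760, $10,291 remains; 30% of $10,291 = $3,087.30. Traveler pays $3,847.30; OOP now $4,080.30.
Bill 3, $7,848: deductible met; 30% of $7,848 = $2,354.40. Adding that to $4,080.30 gives $6,434.70, past the $4,300 cap; traveler pays only $4,300 − $4,080.30 = $219.70.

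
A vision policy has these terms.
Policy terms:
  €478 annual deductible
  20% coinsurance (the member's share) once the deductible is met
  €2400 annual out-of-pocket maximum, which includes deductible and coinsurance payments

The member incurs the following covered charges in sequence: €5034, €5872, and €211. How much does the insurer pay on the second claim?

€4861.20

Claim 1 (€5034): deductible takes €478, €4556 remains; member's 20% is €911.20. Member owes €1389.20 (running OOP €1389.20). Insurer: €5034 − €1389.20 = €3644.80.
Claim 2 (€5872): deductible met; 20% of €5872 = €1174.40. OOP would hit €2563.60 > €2400, so the cap limits the member to €2400 − €1389.20 = €1010.80. Plan pays €5872 − €1010.80 = €4861.20.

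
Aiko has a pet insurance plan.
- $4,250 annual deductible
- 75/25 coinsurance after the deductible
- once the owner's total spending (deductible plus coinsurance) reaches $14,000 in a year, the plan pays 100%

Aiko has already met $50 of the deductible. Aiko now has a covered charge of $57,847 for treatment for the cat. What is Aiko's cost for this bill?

$13,950

Remaining deductible: $4,250 − $50 = $4,200.
After the $4,200 deductible portion, $57,847 − $4,200 = $53,647 is subject to coinsurance.
Coinsurance: $53,647 × 25% = $13,411.75.
Owner responsibility before any cap: $4,200 + $13,411.75 = $17,611.75.
Year-to-date out-of-pocket would reach $50 + $17,611.75 = $17,661.75, above the $14,000 maximum, so the owner pays only $14,000 − $50 = $13,950.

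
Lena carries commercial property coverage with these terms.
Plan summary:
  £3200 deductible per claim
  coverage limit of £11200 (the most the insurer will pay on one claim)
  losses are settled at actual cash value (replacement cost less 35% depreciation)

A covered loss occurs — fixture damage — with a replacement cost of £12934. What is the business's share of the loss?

£7726.90

Depreciate 35%: the covered value is £12934 × 0.65 = £8407.10.
Subtract the deductible: £8407.10 − £3200 = £5207.10.
£5207.10 is within the £11200 limit, so the insurer pays £5207.10.
Business's share is the uncovered remainder: £12934 − £5207.10 = £7726.90.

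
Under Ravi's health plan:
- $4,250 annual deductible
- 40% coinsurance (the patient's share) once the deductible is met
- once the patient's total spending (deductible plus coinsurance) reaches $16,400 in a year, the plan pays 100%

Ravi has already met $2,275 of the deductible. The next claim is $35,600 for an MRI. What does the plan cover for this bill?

$21,475

Remaining deductible: $4,250 − $2,275 = $1,975.
That leaves $35,600 − $1,975 = $33,625 for coinsurance.
Coinsurance: $33,625 × 40% = $13,450.
That puts the patient's cost at $1,975 + $13,450 = $15,425 before any cap.
Adding $15,425 to the $2,275 already spent would give $17,700, which exceeds the $16,400 cap; the patient pays just $16,400 − $2,275 = $14,125.
The insurer covers the remainder: $35,600 − $14,125 = $21,475.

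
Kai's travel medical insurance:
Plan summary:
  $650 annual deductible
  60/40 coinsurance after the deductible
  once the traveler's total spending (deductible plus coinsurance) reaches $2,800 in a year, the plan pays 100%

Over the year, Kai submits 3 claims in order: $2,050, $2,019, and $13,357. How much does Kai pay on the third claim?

Claim 1 ($2,050): deductible takes $650, $1,400 remains; traveler's 40% is $560. Traveler owes $1,210 (running OOP $1,210).
Claim 2 ($2,019): deductible met; 40% of $2,019 = $807.60. Cost to traveler: $807.60. OOP to date $2,017.60.
Claim 3 ($13,357): deductible met; 40% of $13,357 = $5,342.80. That would push OOP to $7,360.40, over the $2,800 cap, so traveler pays $2,800 − $2,017.60 = $782.40.

$782.40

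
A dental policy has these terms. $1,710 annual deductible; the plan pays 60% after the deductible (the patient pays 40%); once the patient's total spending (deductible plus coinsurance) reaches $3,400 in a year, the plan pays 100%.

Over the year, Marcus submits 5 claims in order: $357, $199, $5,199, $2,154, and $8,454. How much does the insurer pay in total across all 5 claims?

$12,963

Claim 1 ($357): all of it applies to the deductible. Patient owes $357 (running OOP $357). Insurer: $357 − $357 = $0.
Claim 2 ($199): entire amount goes to the deductible. Patient owes $199 (running OOP $556). Plan pays $199 − $199 = $0.
Claim 3 ($5,199): deductible takes $1,154, $4,045 remains; coinsurance $4,045 × 40% = $1,618. Patient owes $2,772 (running OOP $3,328). Plan pays $5,199 − $2,772 = $2,427.
Claim 4 ($2,154): 40% coinsurance on $2,154 = $861.60. OOP would hit $4,189.60 > $3,400, so the cap limits the patient to $3,400 − $3,328 = $72. Insurer: $2,154 − $72 = $2,082.
Claim 5 ($8,454): 40% coinsurance on $8,454 = $3,381.60. That would push OOP to $6,781.60, over the $3,400 cap, so patient pays $3,400 − $3,400 = $0. Plan pays $8,454 − $0 = $8,454.
Insurer total = bills − patient's total = $16,363 − $3,400 = $12,963.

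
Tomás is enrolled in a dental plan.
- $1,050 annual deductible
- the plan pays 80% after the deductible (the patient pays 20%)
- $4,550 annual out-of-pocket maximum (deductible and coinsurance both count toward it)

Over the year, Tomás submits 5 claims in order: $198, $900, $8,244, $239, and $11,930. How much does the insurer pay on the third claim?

Claim 1 ($198): entire amount goes to the deductible. Patient pays $198; OOP now $198. Insurer: $198 − $198 = $0.
Claim 2 ($900): $852 finishes the deductible; $48 goes to coinsurance; coinsurance $48 × 20% = $9.60. Patient owes $861.60 (running OOP $1,059.60). Plan pays $900 − $861.60 = $38.40.
Claim 3 ($8,244): deductible met; 20% of $8,244 = $1,648.80. Cost to patient: $1,648.80. OOP to date $2,708.40. Plan pays $8,244 − $1,648.80 = $6,595.20.

$6,595.20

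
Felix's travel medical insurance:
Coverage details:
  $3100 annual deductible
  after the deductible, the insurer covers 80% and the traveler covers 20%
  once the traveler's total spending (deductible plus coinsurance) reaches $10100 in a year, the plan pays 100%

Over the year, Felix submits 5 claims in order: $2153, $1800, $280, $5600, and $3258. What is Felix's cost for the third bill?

Claim 1 — $2153: all of it applies to the deductible. Traveler owes $2153 (running OOP $2153).
Claim 2 — $1800: $947 to deductible, leaving $853; coinsurance $853 × 20% = $170.60. Cost to traveler: $1117.60. OOP to date $3270.60.
Claim 3 — $280: deductible met; 20% of $280 = $56. Cost to traveler: $56. OOP to date $3326.60.

$56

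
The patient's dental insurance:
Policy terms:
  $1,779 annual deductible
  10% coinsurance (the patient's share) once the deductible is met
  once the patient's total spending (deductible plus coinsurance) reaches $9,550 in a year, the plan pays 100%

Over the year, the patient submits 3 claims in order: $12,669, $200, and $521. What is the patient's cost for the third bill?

Bill 1, $12,669: deductible takes $1,779, $10,890 remains; 10% of $10,890 = $1,089. Patient owes $2,868 (running OOP $2,868).
Bill 2, $200: 10% coinsurance on $200 = $20. Cost to patient: $20. OOP to date $2,888.
Bill 3, $521: deductible already satisfied, so patient's share is 10% × $521 = $52.10. Patient pays $52.10; OOP now $2,940.10.

$52.10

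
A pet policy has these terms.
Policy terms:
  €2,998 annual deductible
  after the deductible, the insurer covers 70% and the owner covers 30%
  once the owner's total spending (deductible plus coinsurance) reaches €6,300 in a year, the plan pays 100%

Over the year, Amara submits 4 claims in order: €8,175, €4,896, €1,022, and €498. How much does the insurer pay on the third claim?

€741.90

Claim 1 (€8,175): €2,998 finishes the deductible; €5,177 goes to coinsurance; coinsurance €5,177 × 30% = €1,553.10. Cost to owner: €4,551.10. OOP to date €4,551.10. Plan pays €8,175 − €4,551.10 = €3,623.90.
Claim 2 (€4,896): deductible already satisfied, so owner's share is 30% × €4,896 = €1,468.80. Cost to owner: €1,468.80. OOP to date €6,019.90. Plan pays €4,896 − €1,468.80 = €3,427.20.
Claim 3 (€1,022): deductible already satisfied, so owner's share is 30% × €1,022 = €306.60. That would push OOP to €6,326.50, over the €6,300 cap, so owner pays €6,300 − €6,019.90 = €280.10. Insurer: €1,022 − €280.10 = €741.90.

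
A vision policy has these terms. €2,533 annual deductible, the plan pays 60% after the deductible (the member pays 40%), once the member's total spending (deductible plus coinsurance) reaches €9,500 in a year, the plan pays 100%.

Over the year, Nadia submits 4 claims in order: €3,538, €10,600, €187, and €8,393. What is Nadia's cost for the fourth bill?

€2,250.20

Bill 1, €3,538: €2,533 finishes the deductible; €1,005 goes to coinsurance; 40% of €1,005 = €402. Member owes €2,935 (running OOP €2,935).
Bill 2, €10,600: deductible met; 40% of €10,600 = €4,240. Cost to member: €4,240. OOP to date €7,175.
Bill 3, €187: deductible already satisfied, so member's share is 40% × €187 = €74.80. Member pays €74.80; OOP now €7,249.80.
Bill 4, €8,393: 40% coinsurance on €8,393 = €3,357.20. Adding that to €7,249.80 gives €10,607, past the €9,500 cap; member pays only €9,500 − €7,249.80 = €2,250.20.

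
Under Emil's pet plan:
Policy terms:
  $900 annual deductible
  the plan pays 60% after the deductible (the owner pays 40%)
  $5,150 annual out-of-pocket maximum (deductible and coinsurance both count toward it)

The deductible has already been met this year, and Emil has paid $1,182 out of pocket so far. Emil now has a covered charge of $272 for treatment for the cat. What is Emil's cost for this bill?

The deductible is already satisfied, so the full bill goes to coinsurance.
40% of $272 = $108.80 falls to the owner.
Total out-of-pocket so far would be $1,182 + $108.80 = $1,290.80, below the $5,150 cap — no reduction.

$108.80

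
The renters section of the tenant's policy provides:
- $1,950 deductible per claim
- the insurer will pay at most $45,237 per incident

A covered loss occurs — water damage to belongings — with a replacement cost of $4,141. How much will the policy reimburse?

Less the $1,950 deductible: $4,141 − $1,950 = $2,191.
$2,191 is within the $45,237 limit, so the insurer pays $2,191.

$2,191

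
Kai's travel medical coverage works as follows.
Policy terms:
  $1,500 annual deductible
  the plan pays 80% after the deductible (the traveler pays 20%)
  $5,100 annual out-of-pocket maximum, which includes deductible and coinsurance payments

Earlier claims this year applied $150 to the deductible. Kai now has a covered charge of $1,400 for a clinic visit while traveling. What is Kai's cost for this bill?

Deductible still to meet: $1,500 − $150 = $1,350.
After the $1,350 deductible portion, $1,400 − $1,350 = $50 is subject to coinsurance.
20% of $50 = $10 falls to the traveler.
Traveler responsibility before any cap: $1,350 + $10 = $1,360.
Year-to-date out-of-pocket becomes $150 + $1,360 = $1,510, still under the $5,100 maximum, so no cap applies.

$1,360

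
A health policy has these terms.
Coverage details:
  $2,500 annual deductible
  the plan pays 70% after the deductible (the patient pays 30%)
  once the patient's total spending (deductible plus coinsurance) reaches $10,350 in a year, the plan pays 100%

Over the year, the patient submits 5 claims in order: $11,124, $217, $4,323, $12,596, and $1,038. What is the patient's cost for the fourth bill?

$3,778.80

Claim 1 ($11,124): $2,500 finishes the deductible; $8,624 goes to coinsurance; patient's 30% is $2,587.20. Patient pays $5,087.20; OOP now $5,087.20.
Claim 2 ($217): deductible already satisfied, so patient's share is 30% × $217 = $65.10. Patient pays $65.10; OOP now $5,152.30.
Claim 3 ($4,323): 30% coinsurance on $4,323 = $1,296.90. Cost to patient: $1,296.90. OOP to date $6,449.20.
Claim 4 ($12,596): 30% coinsurance on $12,596 = $3,778.80. Cost to patient: $3,778.80. OOP to date $10,228.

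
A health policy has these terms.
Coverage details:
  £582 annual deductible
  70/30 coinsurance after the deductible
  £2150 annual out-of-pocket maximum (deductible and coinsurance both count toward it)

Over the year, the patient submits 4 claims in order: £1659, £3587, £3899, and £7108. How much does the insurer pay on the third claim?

£3730.20

Bill 1, £1659: £582 to deductible, leaving £1077; 30% of £1077 = £323.10. Patient owes £905.10 (running OOP £905.10). Insurer: £1659 − £905.10 = £753.90.
Bill 2, £3587: 30% coinsurance on £3587 = £1076.10. Patient pays £1076.10; OOP now £1981.20. Plan pays £3587 − £1076.10 = £2510.90.
Bill 3, £3899: deductible already satisfied, so patient's share is 30% × £3899 = £1169.70. That would push OOP to £3150.90, over the £2150 cap, so patient pays £2150 − £1981.20 = £168.80. Insurer: £3899 − £168.80 = £3730.20.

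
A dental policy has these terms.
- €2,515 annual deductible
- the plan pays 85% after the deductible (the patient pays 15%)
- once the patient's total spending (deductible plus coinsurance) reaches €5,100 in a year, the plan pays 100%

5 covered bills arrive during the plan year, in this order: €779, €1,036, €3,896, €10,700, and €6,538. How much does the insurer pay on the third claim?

€2,716.60

Claim 1 — €779: all of it applies to the deductible. Cost to patient: €779. OOP to date €779. Insurer: €779 − €779 = €0.
Claim 2 — €1,036: fully absorbed by the deductible. Patient pays €1,036; OOP now €1,815. Insurer: €1,036 − €1,036 = €0.
Claim 3 — €3,896: €700 to deductible, leaving €3,196; 15% of €3,196 = €479.40. Cost to patient: €1,179.40. OOP to date €2,994.40. Plan pays €3,896 − €1,179.40 = €2,716.60.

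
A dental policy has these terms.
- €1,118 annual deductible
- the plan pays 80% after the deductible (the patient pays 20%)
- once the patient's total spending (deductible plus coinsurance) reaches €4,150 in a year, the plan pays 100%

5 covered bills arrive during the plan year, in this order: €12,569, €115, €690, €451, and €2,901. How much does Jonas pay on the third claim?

Claim 1 — €12,569: €1,118 finishes the deductible; €11,451 goes to coinsurance; 20% of €11,451 = €2,290.20. Patient owes €3,408.20 (running OOP €3,408.20).
Claim 2 — €115: deductible already satisfied, so patient's share is 20% × €115 = €23. Cost to patient: €23. OOP to date €3,431.20.
Claim 3 — €690: deductible met; 20% of €690 = €138. Patient pays €138; OOP now €3,569.20.

€138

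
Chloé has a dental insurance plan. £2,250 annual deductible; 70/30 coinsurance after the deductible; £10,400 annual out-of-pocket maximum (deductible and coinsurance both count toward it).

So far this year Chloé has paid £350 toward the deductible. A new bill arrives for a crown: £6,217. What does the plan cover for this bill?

Remaining deductible: £2,250 − £350 = £1,900.
The remaining £4,317 (= £6,217 − £1,900) moves to coinsurance.
30% of £4,317 = £1,295.10 falls to the patient.
So the patient owes £1,900 + £1,295.10 = £3,195.10 before any cap.
Total out-of-pocket so far would be £350 + £3,195.10 = £3,545.10, below the £10,400 cap — no reduction.
Insurer pays the balance: £6,217 − £3,195.10 = £3,021.90.

£3,021.90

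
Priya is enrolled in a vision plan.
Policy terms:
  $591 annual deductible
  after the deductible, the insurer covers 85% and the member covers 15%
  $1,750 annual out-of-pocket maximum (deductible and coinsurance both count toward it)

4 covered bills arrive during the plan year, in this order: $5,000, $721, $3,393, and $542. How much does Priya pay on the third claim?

Bill 1, $5,000: $591 finishes the deductible; $4,409 goes to coinsurance; member's 15% is $661.35. Cost to member: $1,252.35. OOP to date $1,252.35.
Bill 2, $721: 15% coinsurance on $721 = $108.15. Member pays $108.15; OOP now $1,360.50.
Bill 3, $3,393: deductible met; 15% of $3,393 = $508.95. That would push OOP to $1,869.45, over the $1,750 cap, so member pays $1,750 − $1,360.50 = $389.50.

$389.50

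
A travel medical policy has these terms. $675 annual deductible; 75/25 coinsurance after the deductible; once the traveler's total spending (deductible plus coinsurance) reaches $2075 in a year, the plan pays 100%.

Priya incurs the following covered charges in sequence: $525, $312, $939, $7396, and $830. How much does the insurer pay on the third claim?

Claim 1 ($525): all of it applies to the deductible. Traveler pays $525; OOP now $525. Plan pays $525 − $525 = $0.
Claim 2 ($312): $150 to deductible, leaving $162; 25% of $162 = $40.50. Cost to traveler: $190.50. OOP to date $715.50. Insurer: $312 − $190.50 = $121.50.
Claim 3 ($939): deductible already satisfied, so traveler's share is 25% × $939 = $234.75. Cost to traveler: $234.75. OOP to date $950.25. Plan pays $939 − $234.75 = $704.25.

$704.25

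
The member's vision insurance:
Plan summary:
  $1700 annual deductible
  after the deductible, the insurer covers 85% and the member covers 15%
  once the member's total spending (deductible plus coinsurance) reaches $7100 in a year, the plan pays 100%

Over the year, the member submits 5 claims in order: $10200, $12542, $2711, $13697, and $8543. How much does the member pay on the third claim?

$406.65

Claim 1 — $10200: deductible takes $1700, $8500 remains; coinsurance $8500 × 15% = $1275. Cost to member: $2975. OOP to date $2975.
Claim 2 — $12542: 15% coinsurance on $12542 = $1881.30. Member pays $1881.30; OOP now $4856.30.
Claim 3 — $2711: 15% coinsurance on $2711 = $406.65. Cost to member: $406.65. OOP to date $5262.95.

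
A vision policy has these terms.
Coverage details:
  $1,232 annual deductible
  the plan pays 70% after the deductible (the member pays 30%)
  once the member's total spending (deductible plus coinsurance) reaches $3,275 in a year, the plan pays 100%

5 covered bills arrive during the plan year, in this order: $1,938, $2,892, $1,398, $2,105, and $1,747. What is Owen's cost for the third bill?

$419.40

#1 ($1,938): $1,232 to deductible, leaving $706; coinsurance $706 × 30% = $211.80. Member owes $1,443.80 (running OOP $1,443.80).
#2 ($2,892): 30% coinsurance on $2,892 = $867.60. Member owes $867.60 (running OOP $2,311.40).
#3 ($1,398): deductible already satisfied, so member's share is 30% × $1,398 = $419.40. Member owes $419.40 (running OOP $2,730.80).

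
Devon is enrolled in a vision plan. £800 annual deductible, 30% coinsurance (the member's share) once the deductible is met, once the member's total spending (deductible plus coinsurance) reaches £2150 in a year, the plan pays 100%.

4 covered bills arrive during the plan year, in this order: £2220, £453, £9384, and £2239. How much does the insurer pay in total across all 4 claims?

Bill 1, £2220: £800 finishes the deductible; £1420 goes to coinsurance; coinsurance £1420 × 30% = £426. Member pays £1226; OOP now £1226. Insurer: £2220 − £1226 = £994.
Bill 2, £453: 30% coinsurance on £453 = £135.90. Member pays £135.90; OOP now £1361.90. Insurer: £453 − £135.90 = £317.10.
Bill 3, £9384: 30% coinsurance on £9384 = £2815.20. That would push OOP to £4177.10, over the £2150 cap, so member pays £2150 − £1361.90 = £788.10. Insurer: £9384 − £788.10 = £8595.90.
Bill 4, £2239: deductible met; 30% of £2239 = £671.70. Adding that to £2150 gives £2821.70, past the £2150 cap; member pays only £2150 − £2150 = £0. Plan pays £2239 − £0 = £2239.
Insurer total: £994 + £317.10 + £8595.90 + £2239 = £12146.

£12146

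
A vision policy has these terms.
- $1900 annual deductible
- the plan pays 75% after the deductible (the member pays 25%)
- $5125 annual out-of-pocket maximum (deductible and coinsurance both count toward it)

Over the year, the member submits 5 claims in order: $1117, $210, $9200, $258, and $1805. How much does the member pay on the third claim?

Claim 1 ($1117): fully absorbed by the deductible. Member owes $1117 (running OOP $1117).
Claim 2 ($210): entire amount goes to the deductible. Cost to member: $210. OOP to date $1327.
Claim 3 ($9200): $573 to deductible, leaving $8627; member's 25% is $2156.75. Member owes $2729.75 (running OOP $4056.75).

$2729.75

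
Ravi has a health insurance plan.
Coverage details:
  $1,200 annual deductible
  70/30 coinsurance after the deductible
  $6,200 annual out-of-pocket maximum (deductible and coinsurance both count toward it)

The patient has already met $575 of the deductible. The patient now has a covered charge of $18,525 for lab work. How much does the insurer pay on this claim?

Remaining deductible: $1,200 − $575 = $625.
The remaining $17,900 (= $18,525 − $625) moves to coinsurance.
Coinsurance: $17,900 × 30% = $5,370.
So the patient owes $625 + $5,370 = $5,995 before any cap.
That would bring total out-of-pocket to $6,570, past the $6,200 cap. The patient is capped at $6,200 − $575 = $5,625 on this claim.
The insurer covers the remainder: $18,525 − $5,625 = $12,900.

$12,900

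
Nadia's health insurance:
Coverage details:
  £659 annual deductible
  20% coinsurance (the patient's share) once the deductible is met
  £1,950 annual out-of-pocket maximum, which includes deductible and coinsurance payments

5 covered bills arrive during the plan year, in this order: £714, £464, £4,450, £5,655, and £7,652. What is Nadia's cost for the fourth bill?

£297.20

Claim 1 (£714): £659 to deductible, leaving £55; 20% of £55 = £11. Cost to patient: £670. OOP to date £670.
Claim 2 (£464): deductible met; 20% of £464 = £92.80. Cost to patient: £92.80. OOP to date £762.80.
Claim 3 (£4,450): deductible met; 20% of £4,450 = £890. Patient owes £890 (running OOP £1,652.80).
Claim 4 (£5,655): deductible met; 20% of £5,655 = £1,131. Adding that to £1,652.80 gives £2,783.80, past the £1,950 cap; patient pays only £1,950 − £1,652.80 = £297.20.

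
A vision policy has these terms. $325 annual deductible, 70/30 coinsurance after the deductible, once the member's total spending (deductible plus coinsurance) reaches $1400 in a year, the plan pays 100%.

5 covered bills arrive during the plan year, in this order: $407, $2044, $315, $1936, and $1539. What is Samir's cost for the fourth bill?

$342.70

Bill 1, $407: $325 to deductible, leaving $82; coinsurance $82 × 30% = $24.60. Member owes $349.60 (running OOP $349.60).
Bill 2, $2044: deductible met; 30% of $2044 = $613.20. Member owes $613.20 (running OOP $962.80).
Bill 3, $315: deductible met; 30% of $315 = $94.50. Member pays $94.50; OOP now $1057.30.
Bill 4, $1936: 30% coinsurance on $1936 = $580.80. That would push OOP to $1638.10, over the $1400 cap, so member pays $1400 − $1057.30 = $342.70.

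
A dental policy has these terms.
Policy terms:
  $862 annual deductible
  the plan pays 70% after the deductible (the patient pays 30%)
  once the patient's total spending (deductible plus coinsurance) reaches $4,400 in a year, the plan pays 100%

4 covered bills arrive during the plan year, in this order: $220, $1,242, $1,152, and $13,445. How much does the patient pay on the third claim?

Claim 1 ($220): fully absorbed by the deductible. Patient pays $220; OOP now $220.
Claim 2 ($1,242): deductible takes $642, $600 remains; patient's 30% is $180. Patient pays $822; OOP now $1,042.
Claim 3 ($1,152): deductible already satisfied, so patient's share is 30% × $1,152 = $345.60. Cost to patient: $345.60. OOP to date $1,387.60.

$345.60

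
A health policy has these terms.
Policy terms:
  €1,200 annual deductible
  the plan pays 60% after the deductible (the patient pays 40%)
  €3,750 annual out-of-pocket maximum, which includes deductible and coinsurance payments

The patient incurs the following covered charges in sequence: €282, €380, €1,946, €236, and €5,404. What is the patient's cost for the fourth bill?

€94.40

Claim 1 — €282: fully absorbed by the deductible. Cost to patient: €282. OOP to date €282.
Claim 2 — €380: all of it applies to the deductible. Patient owes €380 (running OOP €662).
Claim 3 — €1,946: €538 to deductible, leaving €1,408; patient's 40% is €563.20. Cost to patient: €1,101.20. OOP to date €1,763.20.
Claim 4 — €236: deductible met; 40% of €236 = €94.40. Patient pays €94.40; OOP now €1,857.60.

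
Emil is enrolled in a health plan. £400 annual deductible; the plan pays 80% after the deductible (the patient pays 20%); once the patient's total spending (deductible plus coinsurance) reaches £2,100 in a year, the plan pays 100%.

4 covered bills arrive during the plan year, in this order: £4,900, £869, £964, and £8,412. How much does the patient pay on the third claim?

Claim 1 — £4,900: £400 to deductible, leaving £4,500; patient's 20% is £900. Patient pays £1,300; OOP now £1,300.
Claim 2 — £869: deductible met; 20% of £869 = £173.80. Cost to patient: £173.80. OOP to date £1,473.80.
Claim 3 — £964: deductible already satisfied, so patient's share is 20% × £964 = £192.80. Patient owes £192.80 (running OOP £1,666.60).

£192.80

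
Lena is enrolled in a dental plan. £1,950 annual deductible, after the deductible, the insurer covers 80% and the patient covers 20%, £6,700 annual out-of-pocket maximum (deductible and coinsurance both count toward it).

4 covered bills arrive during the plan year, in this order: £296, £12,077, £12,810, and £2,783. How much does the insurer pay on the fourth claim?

Claim 1 — £296: fully absorbed by the deductible. Patient owes £296 (running OOP £296). Insurer: £296 − £296 = £0.
Claim 2 — £12,077: £1,654 finishes the deductible; £10,423 goes to coinsurance; coinsurance £10,423 × 20% = £2,084.60. Patient pays £3,738.60; OOP now £4,034.60. Insurer: £12,077 − £3,738.60 = £8,338.40.
Claim 3 — £12,810: 20% coinsurance on £12,810 = £2,562. Patient pays £2,562; OOP now £6,596.60. Plan pays £12,810 − £2,562 = £10,248.
Claim 4 — £2,783: deductible met; 20% of £2,783 = £556.60. OOP would hit £7,153.20 > £6,700, so the cap limits the patient to £6,700 − £6,596.60 = £103.40. Insurer: £2,783 − £103.40 = £2,679.60.

£2,679.60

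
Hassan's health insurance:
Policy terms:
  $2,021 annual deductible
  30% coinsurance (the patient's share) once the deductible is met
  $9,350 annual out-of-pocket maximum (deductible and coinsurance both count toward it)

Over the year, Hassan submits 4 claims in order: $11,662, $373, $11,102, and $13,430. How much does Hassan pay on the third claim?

$3,330.60

#1 ($11,662): $2,021 to deductible, leaving $9,641; patient's 30% is $2,892.30. Cost to patient: $4,913.30. OOP to date $4,913.30.
#2 ($373): 30% coinsurance on $373 = $111.90. Cost to patient: $111.90. OOP to date $5,025.20.
#3 ($11,102): 30% coinsurance on $11,102 = $3,330.60. Patient owes $3,330.60 (running OOP $8,355.80).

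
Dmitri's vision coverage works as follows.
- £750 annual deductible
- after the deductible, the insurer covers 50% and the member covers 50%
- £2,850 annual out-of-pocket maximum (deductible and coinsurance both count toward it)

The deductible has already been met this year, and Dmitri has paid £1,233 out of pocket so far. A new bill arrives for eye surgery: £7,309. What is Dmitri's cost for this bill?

£1,617

The deductible is already satisfied, so the full bill goes to coinsurance.
50% of £7,309 = £3,654.50 falls to the member.
Year-to-date out-of-pocket would reach £1,233 + £3,654.50 = £4,887.50, above the £2,850 maximum, so the member pays only £2,850 − £1,233 = £1,617.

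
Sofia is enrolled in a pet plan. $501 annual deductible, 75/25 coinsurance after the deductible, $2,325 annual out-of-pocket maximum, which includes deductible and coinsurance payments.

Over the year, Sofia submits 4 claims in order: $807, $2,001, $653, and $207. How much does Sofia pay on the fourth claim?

$51.75

Bill 1, $807: deductible takes $501, $306 remains; coinsurance $306 × 25% = $76.50. Owner pays $577.50; OOP now $577.50.
Bill 2, $2,001: deductible already satisfied, so owner's share is 25% × $2,001 = $500.25. Owner pays $500.25; OOP now $1,077.75.
Bill 3, $653: deductible already satisfied, so owner's share is 25% × $653 = $163.25. Owner pays $163.25; OOP now $1,241.
Bill 4, $207: deductible met; 25% of $207 = $51.75. Cost to owner: $51.75. OOP to date $1,292.75.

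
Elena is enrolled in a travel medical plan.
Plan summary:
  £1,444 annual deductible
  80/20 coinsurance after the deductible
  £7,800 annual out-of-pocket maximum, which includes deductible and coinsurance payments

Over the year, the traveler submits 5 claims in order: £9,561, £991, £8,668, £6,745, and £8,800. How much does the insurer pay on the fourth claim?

£5,396

Claim 1 (£9,561): deductible takes £1,444, £8,117 remains; coinsurance £8,117 × 20% = £1,623.40. Traveler pays £3,067.40; OOP now £3,067.40. Insurer: £9,561 − £3,067.40 = £6,493.60.
Claim 2 (£991): deductible met; 20% of £991 = £198.20. Traveler owes £198.20 (running OOP £3,265.60). Plan pays £991 − £198.20 = £792.80.
Claim 3 (£8,668): 20% coinsurance on £8,668 = £1,733.60. Traveler owes £1,733.60 (running OOP £4,999.20). Plan pays £8,668 − £1,733.60 = £6,934.40.
Claim 4 (£6,745): 20% coinsurance on £6,745 = £1,349. Traveler pays £1,349; OOP now £6,348.20. Plan pays £6,745 − £1,349 = £5,396.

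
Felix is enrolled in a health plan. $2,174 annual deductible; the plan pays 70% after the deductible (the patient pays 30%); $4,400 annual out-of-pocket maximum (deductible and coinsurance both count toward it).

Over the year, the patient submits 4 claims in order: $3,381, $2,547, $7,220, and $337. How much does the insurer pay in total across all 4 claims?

$9,085

Bill 1, $3,381: $2,174 to deductible, leaving $1,207; coinsurance $1,207 × 30% = $362.10. Patient owes $2,536.10 (running OOP $2,536.10). Plan pays $3,381 − $2,536.10 = $844.90.
Bill 2, $2,547: 30% coinsurance on $2,547 = $764.10. Patient owes $764.10 (running OOP $3,300.20). Plan pays $2,547 − $764.10 = $1,782.90.
Bill 3, $7,220: deductible met; 30% of $7,220 = $2,166. OOP would hit $5,466.20 > $4,400, so the cap limits the patient to $4,400 − $3,300.20 = $1,099.80. Plan pays $7,220 − $1,099.80 = $6,120.20.
Bill 4, $337: deductible met; 30% of $337 = $101.10. Adding that to $4,400 gives $4,501.10, past the $4,400 cap; patient pays only $4,400 − $4,400 = $0. Plan pays $337 − $0 = $337.
Insurer total: $844.90 + $1,782.90 + $6,120.20 + $337 = $9,085.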